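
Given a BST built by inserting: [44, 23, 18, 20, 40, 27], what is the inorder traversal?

Tree insertion order: [44, 23, 18, 20, 40, 27]
Tree (level-order array): [44, 23, None, 18, 40, None, 20, 27]
Inorder traversal: [18, 20, 23, 27, 40, 44]


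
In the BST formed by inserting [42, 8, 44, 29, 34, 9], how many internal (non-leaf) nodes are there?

Tree built from: [42, 8, 44, 29, 34, 9]
Tree (level-order array): [42, 8, 44, None, 29, None, None, 9, 34]
Rule: An internal node has at least one child.
Per-node child counts:
  node 42: 2 child(ren)
  node 8: 1 child(ren)
  node 29: 2 child(ren)
  node 9: 0 child(ren)
  node 34: 0 child(ren)
  node 44: 0 child(ren)
Matching nodes: [42, 8, 29]
Count of internal (non-leaf) nodes: 3


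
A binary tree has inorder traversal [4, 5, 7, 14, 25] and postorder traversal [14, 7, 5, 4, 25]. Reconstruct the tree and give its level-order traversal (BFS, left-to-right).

Inorder:   [4, 5, 7, 14, 25]
Postorder: [14, 7, 5, 4, 25]
Algorithm: postorder visits root last, so walk postorder right-to-left;
each value is the root of the current inorder slice — split it at that
value, recurse on the right subtree first, then the left.
Recursive splits:
  root=25; inorder splits into left=[4, 5, 7, 14], right=[]
  root=4; inorder splits into left=[], right=[5, 7, 14]
  root=5; inorder splits into left=[], right=[7, 14]
  root=7; inorder splits into left=[], right=[14]
  root=14; inorder splits into left=[], right=[]
Reconstructed level-order: [25, 4, 5, 7, 14]


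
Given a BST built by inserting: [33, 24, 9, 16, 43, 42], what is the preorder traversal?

Tree insertion order: [33, 24, 9, 16, 43, 42]
Tree (level-order array): [33, 24, 43, 9, None, 42, None, None, 16]
Preorder traversal: [33, 24, 9, 16, 43, 42]


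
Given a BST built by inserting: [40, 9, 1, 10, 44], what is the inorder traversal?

Tree insertion order: [40, 9, 1, 10, 44]
Tree (level-order array): [40, 9, 44, 1, 10]
Inorder traversal: [1, 9, 10, 40, 44]


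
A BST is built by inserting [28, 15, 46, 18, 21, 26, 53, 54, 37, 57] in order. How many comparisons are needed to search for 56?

Search path for 56: 28 -> 46 -> 53 -> 54 -> 57
Found: False
Comparisons: 5


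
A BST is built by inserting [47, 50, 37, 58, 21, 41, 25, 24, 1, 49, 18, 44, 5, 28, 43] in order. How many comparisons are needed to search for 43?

Search path for 43: 47 -> 37 -> 41 -> 44 -> 43
Found: True
Comparisons: 5


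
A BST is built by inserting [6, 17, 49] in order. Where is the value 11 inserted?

Starting tree (level order): [6, None, 17, None, 49]
Insertion path: 6 -> 17
Result: insert 11 as left child of 17
Final tree (level order): [6, None, 17, 11, 49]


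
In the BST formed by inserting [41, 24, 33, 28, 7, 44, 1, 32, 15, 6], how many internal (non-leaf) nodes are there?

Tree built from: [41, 24, 33, 28, 7, 44, 1, 32, 15, 6]
Tree (level-order array): [41, 24, 44, 7, 33, None, None, 1, 15, 28, None, None, 6, None, None, None, 32]
Rule: An internal node has at least one child.
Per-node child counts:
  node 41: 2 child(ren)
  node 24: 2 child(ren)
  node 7: 2 child(ren)
  node 1: 1 child(ren)
  node 6: 0 child(ren)
  node 15: 0 child(ren)
  node 33: 1 child(ren)
  node 28: 1 child(ren)
  node 32: 0 child(ren)
  node 44: 0 child(ren)
Matching nodes: [41, 24, 7, 1, 33, 28]
Count of internal (non-leaf) nodes: 6


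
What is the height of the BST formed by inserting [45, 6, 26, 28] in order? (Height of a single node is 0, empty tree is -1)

Insertion order: [45, 6, 26, 28]
Tree (level-order array): [45, 6, None, None, 26, None, 28]
Compute height bottom-up (empty subtree = -1):
  height(28) = 1 + max(-1, -1) = 0
  height(26) = 1 + max(-1, 0) = 1
  height(6) = 1 + max(-1, 1) = 2
  height(45) = 1 + max(2, -1) = 3
Height = 3


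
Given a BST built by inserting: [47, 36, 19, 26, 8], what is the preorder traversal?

Tree insertion order: [47, 36, 19, 26, 8]
Tree (level-order array): [47, 36, None, 19, None, 8, 26]
Preorder traversal: [47, 36, 19, 8, 26]


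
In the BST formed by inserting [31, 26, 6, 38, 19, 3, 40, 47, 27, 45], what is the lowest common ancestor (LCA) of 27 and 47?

Tree insertion order: [31, 26, 6, 38, 19, 3, 40, 47, 27, 45]
Tree (level-order array): [31, 26, 38, 6, 27, None, 40, 3, 19, None, None, None, 47, None, None, None, None, 45]
In a BST, the LCA of p=27, q=47 is the first node v on the
root-to-leaf path with p <= v <= q (go left if both < v, right if both > v).
Walk from root:
  at 31: 27 <= 31 <= 47, this is the LCA
LCA = 31


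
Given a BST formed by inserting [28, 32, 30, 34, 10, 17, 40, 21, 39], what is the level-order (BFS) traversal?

Tree insertion order: [28, 32, 30, 34, 10, 17, 40, 21, 39]
Tree (level-order array): [28, 10, 32, None, 17, 30, 34, None, 21, None, None, None, 40, None, None, 39]
BFS from the root, enqueuing left then right child of each popped node:
  queue [28] -> pop 28, enqueue [10, 32], visited so far: [28]
  queue [10, 32] -> pop 10, enqueue [17], visited so far: [28, 10]
  queue [32, 17] -> pop 32, enqueue [30, 34], visited so far: [28, 10, 32]
  queue [17, 30, 34] -> pop 17, enqueue [21], visited so far: [28, 10, 32, 17]
  queue [30, 34, 21] -> pop 30, enqueue [none], visited so far: [28, 10, 32, 17, 30]
  queue [34, 21] -> pop 34, enqueue [40], visited so far: [28, 10, 32, 17, 30, 34]
  queue [21, 40] -> pop 21, enqueue [none], visited so far: [28, 10, 32, 17, 30, 34, 21]
  queue [40] -> pop 40, enqueue [39], visited so far: [28, 10, 32, 17, 30, 34, 21, 40]
  queue [39] -> pop 39, enqueue [none], visited so far: [28, 10, 32, 17, 30, 34, 21, 40, 39]
Result: [28, 10, 32, 17, 30, 34, 21, 40, 39]


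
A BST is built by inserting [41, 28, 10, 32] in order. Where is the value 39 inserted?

Starting tree (level order): [41, 28, None, 10, 32]
Insertion path: 41 -> 28 -> 32
Result: insert 39 as right child of 32
Final tree (level order): [41, 28, None, 10, 32, None, None, None, 39]


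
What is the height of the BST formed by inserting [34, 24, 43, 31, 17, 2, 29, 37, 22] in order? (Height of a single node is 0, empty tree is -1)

Insertion order: [34, 24, 43, 31, 17, 2, 29, 37, 22]
Tree (level-order array): [34, 24, 43, 17, 31, 37, None, 2, 22, 29]
Compute height bottom-up (empty subtree = -1):
  height(2) = 1 + max(-1, -1) = 0
  height(22) = 1 + max(-1, -1) = 0
  height(17) = 1 + max(0, 0) = 1
  height(29) = 1 + max(-1, -1) = 0
  height(31) = 1 + max(0, -1) = 1
  height(24) = 1 + max(1, 1) = 2
  height(37) = 1 + max(-1, -1) = 0
  height(43) = 1 + max(0, -1) = 1
  height(34) = 1 + max(2, 1) = 3
Height = 3


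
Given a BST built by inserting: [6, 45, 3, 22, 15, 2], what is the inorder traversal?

Tree insertion order: [6, 45, 3, 22, 15, 2]
Tree (level-order array): [6, 3, 45, 2, None, 22, None, None, None, 15]
Inorder traversal: [2, 3, 6, 15, 22, 45]


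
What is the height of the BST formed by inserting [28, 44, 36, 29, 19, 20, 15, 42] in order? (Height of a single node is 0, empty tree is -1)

Insertion order: [28, 44, 36, 29, 19, 20, 15, 42]
Tree (level-order array): [28, 19, 44, 15, 20, 36, None, None, None, None, None, 29, 42]
Compute height bottom-up (empty subtree = -1):
  height(15) = 1 + max(-1, -1) = 0
  height(20) = 1 + max(-1, -1) = 0
  height(19) = 1 + max(0, 0) = 1
  height(29) = 1 + max(-1, -1) = 0
  height(42) = 1 + max(-1, -1) = 0
  height(36) = 1 + max(0, 0) = 1
  height(44) = 1 + max(1, -1) = 2
  height(28) = 1 + max(1, 2) = 3
Height = 3


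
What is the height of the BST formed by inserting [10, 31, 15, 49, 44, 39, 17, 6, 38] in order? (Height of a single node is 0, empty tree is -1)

Insertion order: [10, 31, 15, 49, 44, 39, 17, 6, 38]
Tree (level-order array): [10, 6, 31, None, None, 15, 49, None, 17, 44, None, None, None, 39, None, 38]
Compute height bottom-up (empty subtree = -1):
  height(6) = 1 + max(-1, -1) = 0
  height(17) = 1 + max(-1, -1) = 0
  height(15) = 1 + max(-1, 0) = 1
  height(38) = 1 + max(-1, -1) = 0
  height(39) = 1 + max(0, -1) = 1
  height(44) = 1 + max(1, -1) = 2
  height(49) = 1 + max(2, -1) = 3
  height(31) = 1 + max(1, 3) = 4
  height(10) = 1 + max(0, 4) = 5
Height = 5


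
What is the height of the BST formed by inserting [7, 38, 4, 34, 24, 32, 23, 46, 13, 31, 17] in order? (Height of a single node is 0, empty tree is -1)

Insertion order: [7, 38, 4, 34, 24, 32, 23, 46, 13, 31, 17]
Tree (level-order array): [7, 4, 38, None, None, 34, 46, 24, None, None, None, 23, 32, 13, None, 31, None, None, 17]
Compute height bottom-up (empty subtree = -1):
  height(4) = 1 + max(-1, -1) = 0
  height(17) = 1 + max(-1, -1) = 0
  height(13) = 1 + max(-1, 0) = 1
  height(23) = 1 + max(1, -1) = 2
  height(31) = 1 + max(-1, -1) = 0
  height(32) = 1 + max(0, -1) = 1
  height(24) = 1 + max(2, 1) = 3
  height(34) = 1 + max(3, -1) = 4
  height(46) = 1 + max(-1, -1) = 0
  height(38) = 1 + max(4, 0) = 5
  height(7) = 1 + max(0, 5) = 6
Height = 6


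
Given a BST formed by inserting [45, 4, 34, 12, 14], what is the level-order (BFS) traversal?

Tree insertion order: [45, 4, 34, 12, 14]
Tree (level-order array): [45, 4, None, None, 34, 12, None, None, 14]
BFS from the root, enqueuing left then right child of each popped node:
  queue [45] -> pop 45, enqueue [4], visited so far: [45]
  queue [4] -> pop 4, enqueue [34], visited so far: [45, 4]
  queue [34] -> pop 34, enqueue [12], visited so far: [45, 4, 34]
  queue [12] -> pop 12, enqueue [14], visited so far: [45, 4, 34, 12]
  queue [14] -> pop 14, enqueue [none], visited so far: [45, 4, 34, 12, 14]
Result: [45, 4, 34, 12, 14]


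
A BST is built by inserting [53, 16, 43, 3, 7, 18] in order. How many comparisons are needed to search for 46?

Search path for 46: 53 -> 16 -> 43
Found: False
Comparisons: 3


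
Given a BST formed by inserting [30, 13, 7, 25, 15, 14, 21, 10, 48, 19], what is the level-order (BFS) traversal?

Tree insertion order: [30, 13, 7, 25, 15, 14, 21, 10, 48, 19]
Tree (level-order array): [30, 13, 48, 7, 25, None, None, None, 10, 15, None, None, None, 14, 21, None, None, 19]
BFS from the root, enqueuing left then right child of each popped node:
  queue [30] -> pop 30, enqueue [13, 48], visited so far: [30]
  queue [13, 48] -> pop 13, enqueue [7, 25], visited so far: [30, 13]
  queue [48, 7, 25] -> pop 48, enqueue [none], visited so far: [30, 13, 48]
  queue [7, 25] -> pop 7, enqueue [10], visited so far: [30, 13, 48, 7]
  queue [25, 10] -> pop 25, enqueue [15], visited so far: [30, 13, 48, 7, 25]
  queue [10, 15] -> pop 10, enqueue [none], visited so far: [30, 13, 48, 7, 25, 10]
  queue [15] -> pop 15, enqueue [14, 21], visited so far: [30, 13, 48, 7, 25, 10, 15]
  queue [14, 21] -> pop 14, enqueue [none], visited so far: [30, 13, 48, 7, 25, 10, 15, 14]
  queue [21] -> pop 21, enqueue [19], visited so far: [30, 13, 48, 7, 25, 10, 15, 14, 21]
  queue [19] -> pop 19, enqueue [none], visited so far: [30, 13, 48, 7, 25, 10, 15, 14, 21, 19]
Result: [30, 13, 48, 7, 25, 10, 15, 14, 21, 19]


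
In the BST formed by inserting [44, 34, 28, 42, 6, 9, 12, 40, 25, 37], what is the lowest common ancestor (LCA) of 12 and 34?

Tree insertion order: [44, 34, 28, 42, 6, 9, 12, 40, 25, 37]
Tree (level-order array): [44, 34, None, 28, 42, 6, None, 40, None, None, 9, 37, None, None, 12, None, None, None, 25]
In a BST, the LCA of p=12, q=34 is the first node v on the
root-to-leaf path with p <= v <= q (go left if both < v, right if both > v).
Walk from root:
  at 44: both 12 and 34 < 44, go left
  at 34: 12 <= 34 <= 34, this is the LCA
LCA = 34


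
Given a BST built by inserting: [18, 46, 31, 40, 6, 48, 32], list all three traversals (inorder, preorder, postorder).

Tree insertion order: [18, 46, 31, 40, 6, 48, 32]
Tree (level-order array): [18, 6, 46, None, None, 31, 48, None, 40, None, None, 32]
Inorder (L, root, R): [6, 18, 31, 32, 40, 46, 48]
Preorder (root, L, R): [18, 6, 46, 31, 40, 32, 48]
Postorder (L, R, root): [6, 32, 40, 31, 48, 46, 18]


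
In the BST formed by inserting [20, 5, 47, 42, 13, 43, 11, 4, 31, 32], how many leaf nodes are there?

Tree built from: [20, 5, 47, 42, 13, 43, 11, 4, 31, 32]
Tree (level-order array): [20, 5, 47, 4, 13, 42, None, None, None, 11, None, 31, 43, None, None, None, 32]
Rule: A leaf has 0 children.
Per-node child counts:
  node 20: 2 child(ren)
  node 5: 2 child(ren)
  node 4: 0 child(ren)
  node 13: 1 child(ren)
  node 11: 0 child(ren)
  node 47: 1 child(ren)
  node 42: 2 child(ren)
  node 31: 1 child(ren)
  node 32: 0 child(ren)
  node 43: 0 child(ren)
Matching nodes: [4, 11, 32, 43]
Count of leaf nodes: 4


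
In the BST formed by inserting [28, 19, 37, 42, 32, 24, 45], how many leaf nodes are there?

Tree built from: [28, 19, 37, 42, 32, 24, 45]
Tree (level-order array): [28, 19, 37, None, 24, 32, 42, None, None, None, None, None, 45]
Rule: A leaf has 0 children.
Per-node child counts:
  node 28: 2 child(ren)
  node 19: 1 child(ren)
  node 24: 0 child(ren)
  node 37: 2 child(ren)
  node 32: 0 child(ren)
  node 42: 1 child(ren)
  node 45: 0 child(ren)
Matching nodes: [24, 32, 45]
Count of leaf nodes: 3


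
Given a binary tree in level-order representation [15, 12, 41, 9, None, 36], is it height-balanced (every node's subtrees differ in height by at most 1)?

Tree (level-order array): [15, 12, 41, 9, None, 36]
Definition: a tree is height-balanced if, at every node, |h(left) - h(right)| <= 1 (empty subtree has height -1).
Bottom-up per-node check:
  node 9: h_left=-1, h_right=-1, diff=0 [OK], height=0
  node 12: h_left=0, h_right=-1, diff=1 [OK], height=1
  node 36: h_left=-1, h_right=-1, diff=0 [OK], height=0
  node 41: h_left=0, h_right=-1, diff=1 [OK], height=1
  node 15: h_left=1, h_right=1, diff=0 [OK], height=2
All nodes satisfy the balance condition.
Result: Balanced


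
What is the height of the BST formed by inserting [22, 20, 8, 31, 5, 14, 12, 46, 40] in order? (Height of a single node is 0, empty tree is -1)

Insertion order: [22, 20, 8, 31, 5, 14, 12, 46, 40]
Tree (level-order array): [22, 20, 31, 8, None, None, 46, 5, 14, 40, None, None, None, 12]
Compute height bottom-up (empty subtree = -1):
  height(5) = 1 + max(-1, -1) = 0
  height(12) = 1 + max(-1, -1) = 0
  height(14) = 1 + max(0, -1) = 1
  height(8) = 1 + max(0, 1) = 2
  height(20) = 1 + max(2, -1) = 3
  height(40) = 1 + max(-1, -1) = 0
  height(46) = 1 + max(0, -1) = 1
  height(31) = 1 + max(-1, 1) = 2
  height(22) = 1 + max(3, 2) = 4
Height = 4


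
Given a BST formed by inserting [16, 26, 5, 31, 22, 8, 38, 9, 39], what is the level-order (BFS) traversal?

Tree insertion order: [16, 26, 5, 31, 22, 8, 38, 9, 39]
Tree (level-order array): [16, 5, 26, None, 8, 22, 31, None, 9, None, None, None, 38, None, None, None, 39]
BFS from the root, enqueuing left then right child of each popped node:
  queue [16] -> pop 16, enqueue [5, 26], visited so far: [16]
  queue [5, 26] -> pop 5, enqueue [8], visited so far: [16, 5]
  queue [26, 8] -> pop 26, enqueue [22, 31], visited so far: [16, 5, 26]
  queue [8, 22, 31] -> pop 8, enqueue [9], visited so far: [16, 5, 26, 8]
  queue [22, 31, 9] -> pop 22, enqueue [none], visited so far: [16, 5, 26, 8, 22]
  queue [31, 9] -> pop 31, enqueue [38], visited so far: [16, 5, 26, 8, 22, 31]
  queue [9, 38] -> pop 9, enqueue [none], visited so far: [16, 5, 26, 8, 22, 31, 9]
  queue [38] -> pop 38, enqueue [39], visited so far: [16, 5, 26, 8, 22, 31, 9, 38]
  queue [39] -> pop 39, enqueue [none], visited so far: [16, 5, 26, 8, 22, 31, 9, 38, 39]
Result: [16, 5, 26, 8, 22, 31, 9, 38, 39]


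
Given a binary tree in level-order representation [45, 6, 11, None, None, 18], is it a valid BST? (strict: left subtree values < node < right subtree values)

Level-order array: [45, 6, 11, None, None, 18]
Validate using subtree bounds (lo, hi): at each node, require lo < value < hi,
then recurse left with hi=value and right with lo=value.
Preorder trace (stopping at first violation):
  at node 45 with bounds (-inf, +inf): OK
  at node 6 with bounds (-inf, 45): OK
  at node 11 with bounds (45, +inf): VIOLATION
Node 11 violates its bound: not (45 < 11 < +inf).
Result: Not a valid BST


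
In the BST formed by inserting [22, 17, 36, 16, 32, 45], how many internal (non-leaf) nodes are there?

Tree built from: [22, 17, 36, 16, 32, 45]
Tree (level-order array): [22, 17, 36, 16, None, 32, 45]
Rule: An internal node has at least one child.
Per-node child counts:
  node 22: 2 child(ren)
  node 17: 1 child(ren)
  node 16: 0 child(ren)
  node 36: 2 child(ren)
  node 32: 0 child(ren)
  node 45: 0 child(ren)
Matching nodes: [22, 17, 36]
Count of internal (non-leaf) nodes: 3


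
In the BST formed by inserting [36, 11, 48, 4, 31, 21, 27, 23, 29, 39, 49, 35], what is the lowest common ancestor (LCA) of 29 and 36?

Tree insertion order: [36, 11, 48, 4, 31, 21, 27, 23, 29, 39, 49, 35]
Tree (level-order array): [36, 11, 48, 4, 31, 39, 49, None, None, 21, 35, None, None, None, None, None, 27, None, None, 23, 29]
In a BST, the LCA of p=29, q=36 is the first node v on the
root-to-leaf path with p <= v <= q (go left if both < v, right if both > v).
Walk from root:
  at 36: 29 <= 36 <= 36, this is the LCA
LCA = 36


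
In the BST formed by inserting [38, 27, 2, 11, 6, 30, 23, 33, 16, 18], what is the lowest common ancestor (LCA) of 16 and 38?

Tree insertion order: [38, 27, 2, 11, 6, 30, 23, 33, 16, 18]
Tree (level-order array): [38, 27, None, 2, 30, None, 11, None, 33, 6, 23, None, None, None, None, 16, None, None, 18]
In a BST, the LCA of p=16, q=38 is the first node v on the
root-to-leaf path with p <= v <= q (go left if both < v, right if both > v).
Walk from root:
  at 38: 16 <= 38 <= 38, this is the LCA
LCA = 38


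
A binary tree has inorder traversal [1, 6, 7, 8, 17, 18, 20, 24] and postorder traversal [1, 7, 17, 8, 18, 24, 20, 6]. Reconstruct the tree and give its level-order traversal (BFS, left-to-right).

Inorder:   [1, 6, 7, 8, 17, 18, 20, 24]
Postorder: [1, 7, 17, 8, 18, 24, 20, 6]
Algorithm: postorder visits root last, so walk postorder right-to-left;
each value is the root of the current inorder slice — split it at that
value, recurse on the right subtree first, then the left.
Recursive splits:
  root=6; inorder splits into left=[1], right=[7, 8, 17, 18, 20, 24]
  root=20; inorder splits into left=[7, 8, 17, 18], right=[24]
  root=24; inorder splits into left=[], right=[]
  root=18; inorder splits into left=[7, 8, 17], right=[]
  root=8; inorder splits into left=[7], right=[17]
  root=17; inorder splits into left=[], right=[]
  root=7; inorder splits into left=[], right=[]
  root=1; inorder splits into left=[], right=[]
Reconstructed level-order: [6, 1, 20, 18, 24, 8, 7, 17]


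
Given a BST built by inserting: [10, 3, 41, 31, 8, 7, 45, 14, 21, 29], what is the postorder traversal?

Tree insertion order: [10, 3, 41, 31, 8, 7, 45, 14, 21, 29]
Tree (level-order array): [10, 3, 41, None, 8, 31, 45, 7, None, 14, None, None, None, None, None, None, 21, None, 29]
Postorder traversal: [7, 8, 3, 29, 21, 14, 31, 45, 41, 10]


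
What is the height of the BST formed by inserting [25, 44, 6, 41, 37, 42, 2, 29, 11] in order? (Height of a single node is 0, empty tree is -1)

Insertion order: [25, 44, 6, 41, 37, 42, 2, 29, 11]
Tree (level-order array): [25, 6, 44, 2, 11, 41, None, None, None, None, None, 37, 42, 29]
Compute height bottom-up (empty subtree = -1):
  height(2) = 1 + max(-1, -1) = 0
  height(11) = 1 + max(-1, -1) = 0
  height(6) = 1 + max(0, 0) = 1
  height(29) = 1 + max(-1, -1) = 0
  height(37) = 1 + max(0, -1) = 1
  height(42) = 1 + max(-1, -1) = 0
  height(41) = 1 + max(1, 0) = 2
  height(44) = 1 + max(2, -1) = 3
  height(25) = 1 + max(1, 3) = 4
Height = 4


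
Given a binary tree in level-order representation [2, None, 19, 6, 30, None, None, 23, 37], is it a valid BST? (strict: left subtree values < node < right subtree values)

Level-order array: [2, None, 19, 6, 30, None, None, 23, 37]
Validate using subtree bounds (lo, hi): at each node, require lo < value < hi,
then recurse left with hi=value and right with lo=value.
Preorder trace (stopping at first violation):
  at node 2 with bounds (-inf, +inf): OK
  at node 19 with bounds (2, +inf): OK
  at node 6 with bounds (2, 19): OK
  at node 30 with bounds (19, +inf): OK
  at node 23 with bounds (19, 30): OK
  at node 37 with bounds (30, +inf): OK
No violation found at any node.
Result: Valid BST


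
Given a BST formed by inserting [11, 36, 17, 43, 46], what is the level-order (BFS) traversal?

Tree insertion order: [11, 36, 17, 43, 46]
Tree (level-order array): [11, None, 36, 17, 43, None, None, None, 46]
BFS from the root, enqueuing left then right child of each popped node:
  queue [11] -> pop 11, enqueue [36], visited so far: [11]
  queue [36] -> pop 36, enqueue [17, 43], visited so far: [11, 36]
  queue [17, 43] -> pop 17, enqueue [none], visited so far: [11, 36, 17]
  queue [43] -> pop 43, enqueue [46], visited so far: [11, 36, 17, 43]
  queue [46] -> pop 46, enqueue [none], visited so far: [11, 36, 17, 43, 46]
Result: [11, 36, 17, 43, 46]


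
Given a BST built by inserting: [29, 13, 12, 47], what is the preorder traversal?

Tree insertion order: [29, 13, 12, 47]
Tree (level-order array): [29, 13, 47, 12]
Preorder traversal: [29, 13, 12, 47]


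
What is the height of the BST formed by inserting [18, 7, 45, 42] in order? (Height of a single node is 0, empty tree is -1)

Insertion order: [18, 7, 45, 42]
Tree (level-order array): [18, 7, 45, None, None, 42]
Compute height bottom-up (empty subtree = -1):
  height(7) = 1 + max(-1, -1) = 0
  height(42) = 1 + max(-1, -1) = 0
  height(45) = 1 + max(0, -1) = 1
  height(18) = 1 + max(0, 1) = 2
Height = 2


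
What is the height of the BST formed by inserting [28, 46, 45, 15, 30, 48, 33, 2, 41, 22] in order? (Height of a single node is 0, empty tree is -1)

Insertion order: [28, 46, 45, 15, 30, 48, 33, 2, 41, 22]
Tree (level-order array): [28, 15, 46, 2, 22, 45, 48, None, None, None, None, 30, None, None, None, None, 33, None, 41]
Compute height bottom-up (empty subtree = -1):
  height(2) = 1 + max(-1, -1) = 0
  height(22) = 1 + max(-1, -1) = 0
  height(15) = 1 + max(0, 0) = 1
  height(41) = 1 + max(-1, -1) = 0
  height(33) = 1 + max(-1, 0) = 1
  height(30) = 1 + max(-1, 1) = 2
  height(45) = 1 + max(2, -1) = 3
  height(48) = 1 + max(-1, -1) = 0
  height(46) = 1 + max(3, 0) = 4
  height(28) = 1 + max(1, 4) = 5
Height = 5


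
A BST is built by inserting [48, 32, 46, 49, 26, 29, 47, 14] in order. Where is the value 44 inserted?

Starting tree (level order): [48, 32, 49, 26, 46, None, None, 14, 29, None, 47]
Insertion path: 48 -> 32 -> 46
Result: insert 44 as left child of 46
Final tree (level order): [48, 32, 49, 26, 46, None, None, 14, 29, 44, 47]


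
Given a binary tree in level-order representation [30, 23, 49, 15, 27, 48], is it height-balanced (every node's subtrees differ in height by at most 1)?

Tree (level-order array): [30, 23, 49, 15, 27, 48]
Definition: a tree is height-balanced if, at every node, |h(left) - h(right)| <= 1 (empty subtree has height -1).
Bottom-up per-node check:
  node 15: h_left=-1, h_right=-1, diff=0 [OK], height=0
  node 27: h_left=-1, h_right=-1, diff=0 [OK], height=0
  node 23: h_left=0, h_right=0, diff=0 [OK], height=1
  node 48: h_left=-1, h_right=-1, diff=0 [OK], height=0
  node 49: h_left=0, h_right=-1, diff=1 [OK], height=1
  node 30: h_left=1, h_right=1, diff=0 [OK], height=2
All nodes satisfy the balance condition.
Result: Balanced


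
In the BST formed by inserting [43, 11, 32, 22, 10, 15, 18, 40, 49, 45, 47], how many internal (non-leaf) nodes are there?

Tree built from: [43, 11, 32, 22, 10, 15, 18, 40, 49, 45, 47]
Tree (level-order array): [43, 11, 49, 10, 32, 45, None, None, None, 22, 40, None, 47, 15, None, None, None, None, None, None, 18]
Rule: An internal node has at least one child.
Per-node child counts:
  node 43: 2 child(ren)
  node 11: 2 child(ren)
  node 10: 0 child(ren)
  node 32: 2 child(ren)
  node 22: 1 child(ren)
  node 15: 1 child(ren)
  node 18: 0 child(ren)
  node 40: 0 child(ren)
  node 49: 1 child(ren)
  node 45: 1 child(ren)
  node 47: 0 child(ren)
Matching nodes: [43, 11, 32, 22, 15, 49, 45]
Count of internal (non-leaf) nodes: 7


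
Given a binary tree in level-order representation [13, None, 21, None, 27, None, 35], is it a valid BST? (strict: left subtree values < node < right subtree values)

Level-order array: [13, None, 21, None, 27, None, 35]
Validate using subtree bounds (lo, hi): at each node, require lo < value < hi,
then recurse left with hi=value and right with lo=value.
Preorder trace (stopping at first violation):
  at node 13 with bounds (-inf, +inf): OK
  at node 21 with bounds (13, +inf): OK
  at node 27 with bounds (21, +inf): OK
  at node 35 with bounds (27, +inf): OK
No violation found at any node.
Result: Valid BST


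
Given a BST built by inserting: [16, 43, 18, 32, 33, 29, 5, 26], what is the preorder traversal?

Tree insertion order: [16, 43, 18, 32, 33, 29, 5, 26]
Tree (level-order array): [16, 5, 43, None, None, 18, None, None, 32, 29, 33, 26]
Preorder traversal: [16, 5, 43, 18, 32, 29, 26, 33]


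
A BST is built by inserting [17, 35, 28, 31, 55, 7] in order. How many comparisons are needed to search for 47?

Search path for 47: 17 -> 35 -> 55
Found: False
Comparisons: 3


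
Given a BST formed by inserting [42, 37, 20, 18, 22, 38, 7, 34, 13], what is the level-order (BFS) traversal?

Tree insertion order: [42, 37, 20, 18, 22, 38, 7, 34, 13]
Tree (level-order array): [42, 37, None, 20, 38, 18, 22, None, None, 7, None, None, 34, None, 13]
BFS from the root, enqueuing left then right child of each popped node:
  queue [42] -> pop 42, enqueue [37], visited so far: [42]
  queue [37] -> pop 37, enqueue [20, 38], visited so far: [42, 37]
  queue [20, 38] -> pop 20, enqueue [18, 22], visited so far: [42, 37, 20]
  queue [38, 18, 22] -> pop 38, enqueue [none], visited so far: [42, 37, 20, 38]
  queue [18, 22] -> pop 18, enqueue [7], visited so far: [42, 37, 20, 38, 18]
  queue [22, 7] -> pop 22, enqueue [34], visited so far: [42, 37, 20, 38, 18, 22]
  queue [7, 34] -> pop 7, enqueue [13], visited so far: [42, 37, 20, 38, 18, 22, 7]
  queue [34, 13] -> pop 34, enqueue [none], visited so far: [42, 37, 20, 38, 18, 22, 7, 34]
  queue [13] -> pop 13, enqueue [none], visited so far: [42, 37, 20, 38, 18, 22, 7, 34, 13]
Result: [42, 37, 20, 38, 18, 22, 7, 34, 13]


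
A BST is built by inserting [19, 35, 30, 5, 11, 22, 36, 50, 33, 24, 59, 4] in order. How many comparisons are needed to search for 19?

Search path for 19: 19
Found: True
Comparisons: 1


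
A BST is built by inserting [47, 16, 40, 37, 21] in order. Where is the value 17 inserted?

Starting tree (level order): [47, 16, None, None, 40, 37, None, 21]
Insertion path: 47 -> 16 -> 40 -> 37 -> 21
Result: insert 17 as left child of 21
Final tree (level order): [47, 16, None, None, 40, 37, None, 21, None, 17]


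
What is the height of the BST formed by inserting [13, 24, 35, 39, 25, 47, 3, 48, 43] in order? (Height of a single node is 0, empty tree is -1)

Insertion order: [13, 24, 35, 39, 25, 47, 3, 48, 43]
Tree (level-order array): [13, 3, 24, None, None, None, 35, 25, 39, None, None, None, 47, 43, 48]
Compute height bottom-up (empty subtree = -1):
  height(3) = 1 + max(-1, -1) = 0
  height(25) = 1 + max(-1, -1) = 0
  height(43) = 1 + max(-1, -1) = 0
  height(48) = 1 + max(-1, -1) = 0
  height(47) = 1 + max(0, 0) = 1
  height(39) = 1 + max(-1, 1) = 2
  height(35) = 1 + max(0, 2) = 3
  height(24) = 1 + max(-1, 3) = 4
  height(13) = 1 + max(0, 4) = 5
Height = 5


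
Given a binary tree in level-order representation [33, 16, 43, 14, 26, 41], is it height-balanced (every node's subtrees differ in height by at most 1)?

Tree (level-order array): [33, 16, 43, 14, 26, 41]
Definition: a tree is height-balanced if, at every node, |h(left) - h(right)| <= 1 (empty subtree has height -1).
Bottom-up per-node check:
  node 14: h_left=-1, h_right=-1, diff=0 [OK], height=0
  node 26: h_left=-1, h_right=-1, diff=0 [OK], height=0
  node 16: h_left=0, h_right=0, diff=0 [OK], height=1
  node 41: h_left=-1, h_right=-1, diff=0 [OK], height=0
  node 43: h_left=0, h_right=-1, diff=1 [OK], height=1
  node 33: h_left=1, h_right=1, diff=0 [OK], height=2
All nodes satisfy the balance condition.
Result: Balanced


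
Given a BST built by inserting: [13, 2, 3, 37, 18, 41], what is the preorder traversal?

Tree insertion order: [13, 2, 3, 37, 18, 41]
Tree (level-order array): [13, 2, 37, None, 3, 18, 41]
Preorder traversal: [13, 2, 3, 37, 18, 41]


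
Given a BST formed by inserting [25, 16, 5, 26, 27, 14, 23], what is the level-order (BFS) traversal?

Tree insertion order: [25, 16, 5, 26, 27, 14, 23]
Tree (level-order array): [25, 16, 26, 5, 23, None, 27, None, 14]
BFS from the root, enqueuing left then right child of each popped node:
  queue [25] -> pop 25, enqueue [16, 26], visited so far: [25]
  queue [16, 26] -> pop 16, enqueue [5, 23], visited so far: [25, 16]
  queue [26, 5, 23] -> pop 26, enqueue [27], visited so far: [25, 16, 26]
  queue [5, 23, 27] -> pop 5, enqueue [14], visited so far: [25, 16, 26, 5]
  queue [23, 27, 14] -> pop 23, enqueue [none], visited so far: [25, 16, 26, 5, 23]
  queue [27, 14] -> pop 27, enqueue [none], visited so far: [25, 16, 26, 5, 23, 27]
  queue [14] -> pop 14, enqueue [none], visited so far: [25, 16, 26, 5, 23, 27, 14]
Result: [25, 16, 26, 5, 23, 27, 14]


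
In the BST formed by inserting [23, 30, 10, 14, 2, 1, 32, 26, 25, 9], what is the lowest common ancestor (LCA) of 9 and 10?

Tree insertion order: [23, 30, 10, 14, 2, 1, 32, 26, 25, 9]
Tree (level-order array): [23, 10, 30, 2, 14, 26, 32, 1, 9, None, None, 25]
In a BST, the LCA of p=9, q=10 is the first node v on the
root-to-leaf path with p <= v <= q (go left if both < v, right if both > v).
Walk from root:
  at 23: both 9 and 10 < 23, go left
  at 10: 9 <= 10 <= 10, this is the LCA
LCA = 10


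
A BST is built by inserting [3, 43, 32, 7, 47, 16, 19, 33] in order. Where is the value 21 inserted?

Starting tree (level order): [3, None, 43, 32, 47, 7, 33, None, None, None, 16, None, None, None, 19]
Insertion path: 3 -> 43 -> 32 -> 7 -> 16 -> 19
Result: insert 21 as right child of 19
Final tree (level order): [3, None, 43, 32, 47, 7, 33, None, None, None, 16, None, None, None, 19, None, 21]


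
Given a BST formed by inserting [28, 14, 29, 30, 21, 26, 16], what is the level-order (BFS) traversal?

Tree insertion order: [28, 14, 29, 30, 21, 26, 16]
Tree (level-order array): [28, 14, 29, None, 21, None, 30, 16, 26]
BFS from the root, enqueuing left then right child of each popped node:
  queue [28] -> pop 28, enqueue [14, 29], visited so far: [28]
  queue [14, 29] -> pop 14, enqueue [21], visited so far: [28, 14]
  queue [29, 21] -> pop 29, enqueue [30], visited so far: [28, 14, 29]
  queue [21, 30] -> pop 21, enqueue [16, 26], visited so far: [28, 14, 29, 21]
  queue [30, 16, 26] -> pop 30, enqueue [none], visited so far: [28, 14, 29, 21, 30]
  queue [16, 26] -> pop 16, enqueue [none], visited so far: [28, 14, 29, 21, 30, 16]
  queue [26] -> pop 26, enqueue [none], visited so far: [28, 14, 29, 21, 30, 16, 26]
Result: [28, 14, 29, 21, 30, 16, 26]


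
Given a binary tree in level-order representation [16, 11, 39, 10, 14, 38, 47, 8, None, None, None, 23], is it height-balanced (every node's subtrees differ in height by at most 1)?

Tree (level-order array): [16, 11, 39, 10, 14, 38, 47, 8, None, None, None, 23]
Definition: a tree is height-balanced if, at every node, |h(left) - h(right)| <= 1 (empty subtree has height -1).
Bottom-up per-node check:
  node 8: h_left=-1, h_right=-1, diff=0 [OK], height=0
  node 10: h_left=0, h_right=-1, diff=1 [OK], height=1
  node 14: h_left=-1, h_right=-1, diff=0 [OK], height=0
  node 11: h_left=1, h_right=0, diff=1 [OK], height=2
  node 23: h_left=-1, h_right=-1, diff=0 [OK], height=0
  node 38: h_left=0, h_right=-1, diff=1 [OK], height=1
  node 47: h_left=-1, h_right=-1, diff=0 [OK], height=0
  node 39: h_left=1, h_right=0, diff=1 [OK], height=2
  node 16: h_left=2, h_right=2, diff=0 [OK], height=3
All nodes satisfy the balance condition.
Result: Balanced


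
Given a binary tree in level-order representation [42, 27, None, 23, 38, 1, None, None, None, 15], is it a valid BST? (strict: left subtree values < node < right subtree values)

Level-order array: [42, 27, None, 23, 38, 1, None, None, None, 15]
Validate using subtree bounds (lo, hi): at each node, require lo < value < hi,
then recurse left with hi=value and right with lo=value.
Preorder trace (stopping at first violation):
  at node 42 with bounds (-inf, +inf): OK
  at node 27 with bounds (-inf, 42): OK
  at node 23 with bounds (-inf, 27): OK
  at node 1 with bounds (-inf, 23): OK
  at node 15 with bounds (-inf, 1): VIOLATION
Node 15 violates its bound: not (-inf < 15 < 1).
Result: Not a valid BST


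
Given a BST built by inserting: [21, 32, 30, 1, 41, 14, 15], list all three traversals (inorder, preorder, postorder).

Tree insertion order: [21, 32, 30, 1, 41, 14, 15]
Tree (level-order array): [21, 1, 32, None, 14, 30, 41, None, 15]
Inorder (L, root, R): [1, 14, 15, 21, 30, 32, 41]
Preorder (root, L, R): [21, 1, 14, 15, 32, 30, 41]
Postorder (L, R, root): [15, 14, 1, 30, 41, 32, 21]


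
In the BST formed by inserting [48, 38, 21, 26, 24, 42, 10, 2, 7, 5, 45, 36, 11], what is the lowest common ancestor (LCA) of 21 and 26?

Tree insertion order: [48, 38, 21, 26, 24, 42, 10, 2, 7, 5, 45, 36, 11]
Tree (level-order array): [48, 38, None, 21, 42, 10, 26, None, 45, 2, 11, 24, 36, None, None, None, 7, None, None, None, None, None, None, 5]
In a BST, the LCA of p=21, q=26 is the first node v on the
root-to-leaf path with p <= v <= q (go left if both < v, right if both > v).
Walk from root:
  at 48: both 21 and 26 < 48, go left
  at 38: both 21 and 26 < 38, go left
  at 21: 21 <= 21 <= 26, this is the LCA
LCA = 21


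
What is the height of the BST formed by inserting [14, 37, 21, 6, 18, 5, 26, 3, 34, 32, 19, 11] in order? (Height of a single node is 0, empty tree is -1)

Insertion order: [14, 37, 21, 6, 18, 5, 26, 3, 34, 32, 19, 11]
Tree (level-order array): [14, 6, 37, 5, 11, 21, None, 3, None, None, None, 18, 26, None, None, None, 19, None, 34, None, None, 32]
Compute height bottom-up (empty subtree = -1):
  height(3) = 1 + max(-1, -1) = 0
  height(5) = 1 + max(0, -1) = 1
  height(11) = 1 + max(-1, -1) = 0
  height(6) = 1 + max(1, 0) = 2
  height(19) = 1 + max(-1, -1) = 0
  height(18) = 1 + max(-1, 0) = 1
  height(32) = 1 + max(-1, -1) = 0
  height(34) = 1 + max(0, -1) = 1
  height(26) = 1 + max(-1, 1) = 2
  height(21) = 1 + max(1, 2) = 3
  height(37) = 1 + max(3, -1) = 4
  height(14) = 1 + max(2, 4) = 5
Height = 5


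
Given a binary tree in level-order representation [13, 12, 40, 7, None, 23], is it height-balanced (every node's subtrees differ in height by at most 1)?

Tree (level-order array): [13, 12, 40, 7, None, 23]
Definition: a tree is height-balanced if, at every node, |h(left) - h(right)| <= 1 (empty subtree has height -1).
Bottom-up per-node check:
  node 7: h_left=-1, h_right=-1, diff=0 [OK], height=0
  node 12: h_left=0, h_right=-1, diff=1 [OK], height=1
  node 23: h_left=-1, h_right=-1, diff=0 [OK], height=0
  node 40: h_left=0, h_right=-1, diff=1 [OK], height=1
  node 13: h_left=1, h_right=1, diff=0 [OK], height=2
All nodes satisfy the balance condition.
Result: Balanced


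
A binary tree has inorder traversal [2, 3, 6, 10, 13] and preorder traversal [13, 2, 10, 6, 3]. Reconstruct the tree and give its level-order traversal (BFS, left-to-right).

Inorder:  [2, 3, 6, 10, 13]
Preorder: [13, 2, 10, 6, 3]
Algorithm: preorder visits root first, so consume preorder in order;
for each root, split the current inorder slice at that value into
left-subtree inorder and right-subtree inorder, then recurse.
Recursive splits:
  root=13; inorder splits into left=[2, 3, 6, 10], right=[]
  root=2; inorder splits into left=[], right=[3, 6, 10]
  root=10; inorder splits into left=[3, 6], right=[]
  root=6; inorder splits into left=[3], right=[]
  root=3; inorder splits into left=[], right=[]
Reconstructed level-order: [13, 2, 10, 6, 3]


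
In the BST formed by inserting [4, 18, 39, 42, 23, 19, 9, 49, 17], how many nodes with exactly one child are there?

Tree built from: [4, 18, 39, 42, 23, 19, 9, 49, 17]
Tree (level-order array): [4, None, 18, 9, 39, None, 17, 23, 42, None, None, 19, None, None, 49]
Rule: These are nodes with exactly 1 non-null child.
Per-node child counts:
  node 4: 1 child(ren)
  node 18: 2 child(ren)
  node 9: 1 child(ren)
  node 17: 0 child(ren)
  node 39: 2 child(ren)
  node 23: 1 child(ren)
  node 19: 0 child(ren)
  node 42: 1 child(ren)
  node 49: 0 child(ren)
Matching nodes: [4, 9, 23, 42]
Count of nodes with exactly one child: 4


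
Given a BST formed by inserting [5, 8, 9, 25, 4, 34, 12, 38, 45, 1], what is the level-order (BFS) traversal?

Tree insertion order: [5, 8, 9, 25, 4, 34, 12, 38, 45, 1]
Tree (level-order array): [5, 4, 8, 1, None, None, 9, None, None, None, 25, 12, 34, None, None, None, 38, None, 45]
BFS from the root, enqueuing left then right child of each popped node:
  queue [5] -> pop 5, enqueue [4, 8], visited so far: [5]
  queue [4, 8] -> pop 4, enqueue [1], visited so far: [5, 4]
  queue [8, 1] -> pop 8, enqueue [9], visited so far: [5, 4, 8]
  queue [1, 9] -> pop 1, enqueue [none], visited so far: [5, 4, 8, 1]
  queue [9] -> pop 9, enqueue [25], visited so far: [5, 4, 8, 1, 9]
  queue [25] -> pop 25, enqueue [12, 34], visited so far: [5, 4, 8, 1, 9, 25]
  queue [12, 34] -> pop 12, enqueue [none], visited so far: [5, 4, 8, 1, 9, 25, 12]
  queue [34] -> pop 34, enqueue [38], visited so far: [5, 4, 8, 1, 9, 25, 12, 34]
  queue [38] -> pop 38, enqueue [45], visited so far: [5, 4, 8, 1, 9, 25, 12, 34, 38]
  queue [45] -> pop 45, enqueue [none], visited so far: [5, 4, 8, 1, 9, 25, 12, 34, 38, 45]
Result: [5, 4, 8, 1, 9, 25, 12, 34, 38, 45]


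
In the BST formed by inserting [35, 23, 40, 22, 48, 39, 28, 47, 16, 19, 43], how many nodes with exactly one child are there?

Tree built from: [35, 23, 40, 22, 48, 39, 28, 47, 16, 19, 43]
Tree (level-order array): [35, 23, 40, 22, 28, 39, 48, 16, None, None, None, None, None, 47, None, None, 19, 43]
Rule: These are nodes with exactly 1 non-null child.
Per-node child counts:
  node 35: 2 child(ren)
  node 23: 2 child(ren)
  node 22: 1 child(ren)
  node 16: 1 child(ren)
  node 19: 0 child(ren)
  node 28: 0 child(ren)
  node 40: 2 child(ren)
  node 39: 0 child(ren)
  node 48: 1 child(ren)
  node 47: 1 child(ren)
  node 43: 0 child(ren)
Matching nodes: [22, 16, 48, 47]
Count of nodes with exactly one child: 4


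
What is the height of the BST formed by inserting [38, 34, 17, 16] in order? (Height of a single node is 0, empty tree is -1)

Insertion order: [38, 34, 17, 16]
Tree (level-order array): [38, 34, None, 17, None, 16]
Compute height bottom-up (empty subtree = -1):
  height(16) = 1 + max(-1, -1) = 0
  height(17) = 1 + max(0, -1) = 1
  height(34) = 1 + max(1, -1) = 2
  height(38) = 1 + max(2, -1) = 3
Height = 3


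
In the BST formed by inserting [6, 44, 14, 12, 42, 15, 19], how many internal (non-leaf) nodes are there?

Tree built from: [6, 44, 14, 12, 42, 15, 19]
Tree (level-order array): [6, None, 44, 14, None, 12, 42, None, None, 15, None, None, 19]
Rule: An internal node has at least one child.
Per-node child counts:
  node 6: 1 child(ren)
  node 44: 1 child(ren)
  node 14: 2 child(ren)
  node 12: 0 child(ren)
  node 42: 1 child(ren)
  node 15: 1 child(ren)
  node 19: 0 child(ren)
Matching nodes: [6, 44, 14, 42, 15]
Count of internal (non-leaf) nodes: 5


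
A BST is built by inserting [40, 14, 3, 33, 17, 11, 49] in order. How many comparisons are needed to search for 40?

Search path for 40: 40
Found: True
Comparisons: 1


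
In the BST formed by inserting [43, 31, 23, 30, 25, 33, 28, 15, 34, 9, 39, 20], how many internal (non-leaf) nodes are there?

Tree built from: [43, 31, 23, 30, 25, 33, 28, 15, 34, 9, 39, 20]
Tree (level-order array): [43, 31, None, 23, 33, 15, 30, None, 34, 9, 20, 25, None, None, 39, None, None, None, None, None, 28]
Rule: An internal node has at least one child.
Per-node child counts:
  node 43: 1 child(ren)
  node 31: 2 child(ren)
  node 23: 2 child(ren)
  node 15: 2 child(ren)
  node 9: 0 child(ren)
  node 20: 0 child(ren)
  node 30: 1 child(ren)
  node 25: 1 child(ren)
  node 28: 0 child(ren)
  node 33: 1 child(ren)
  node 34: 1 child(ren)
  node 39: 0 child(ren)
Matching nodes: [43, 31, 23, 15, 30, 25, 33, 34]
Count of internal (non-leaf) nodes: 8
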